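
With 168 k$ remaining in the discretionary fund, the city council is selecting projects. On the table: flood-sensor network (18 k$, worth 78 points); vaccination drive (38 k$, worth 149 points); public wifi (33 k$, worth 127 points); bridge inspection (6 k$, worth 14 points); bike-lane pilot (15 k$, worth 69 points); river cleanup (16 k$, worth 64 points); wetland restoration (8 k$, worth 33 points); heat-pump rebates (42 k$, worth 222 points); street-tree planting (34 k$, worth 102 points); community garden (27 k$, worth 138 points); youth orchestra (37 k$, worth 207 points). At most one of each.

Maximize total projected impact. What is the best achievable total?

Greedy by ratio would take flood-sensor network + bike-lane pilot + river cleanup + wetland restoration + heat-pump rebates + community garden + youth orchestra: 163 k$ used, total 811.
The 34 k$ tied up in flood-sensor network and river cleanup is better spent on vaccination drive — total rises to 818 (167 k$).
Next best is vaccination drive + river cleanup + wetland restoration + heat-pump rebates + community garden + youth orchestra at 813 (168 k$) — short by 5.

818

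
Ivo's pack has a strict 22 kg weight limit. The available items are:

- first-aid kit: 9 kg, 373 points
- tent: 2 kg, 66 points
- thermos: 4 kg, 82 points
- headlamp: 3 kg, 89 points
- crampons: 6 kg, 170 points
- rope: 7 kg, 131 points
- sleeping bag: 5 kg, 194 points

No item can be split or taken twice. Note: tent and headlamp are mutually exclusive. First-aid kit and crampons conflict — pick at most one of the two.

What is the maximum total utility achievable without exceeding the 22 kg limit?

Best packing: first-aid kit + thermos + headlamp + sleeping bag — 21 kg, 738 total.
No other feasible combination exceeds 738.

738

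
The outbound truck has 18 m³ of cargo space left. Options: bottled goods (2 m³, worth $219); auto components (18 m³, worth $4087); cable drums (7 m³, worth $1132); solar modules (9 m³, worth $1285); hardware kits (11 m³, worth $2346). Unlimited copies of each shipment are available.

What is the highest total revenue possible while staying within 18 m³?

4087

Taking auto components: 18 m³ used, 4087 in revenue.
Every other selection either busts 18 m³ or fails to beat 4087.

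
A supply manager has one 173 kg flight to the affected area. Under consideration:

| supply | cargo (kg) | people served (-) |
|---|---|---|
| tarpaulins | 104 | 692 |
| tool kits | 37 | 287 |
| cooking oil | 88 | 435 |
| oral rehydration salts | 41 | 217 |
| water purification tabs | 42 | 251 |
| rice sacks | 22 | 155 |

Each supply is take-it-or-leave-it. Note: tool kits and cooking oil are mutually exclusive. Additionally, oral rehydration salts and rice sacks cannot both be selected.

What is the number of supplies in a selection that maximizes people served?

3

Best achievable people served is 1134.
For example tarpaulins + tool kits + rice sacks achieves it, using 163 kg.
All optima have 3 supplies.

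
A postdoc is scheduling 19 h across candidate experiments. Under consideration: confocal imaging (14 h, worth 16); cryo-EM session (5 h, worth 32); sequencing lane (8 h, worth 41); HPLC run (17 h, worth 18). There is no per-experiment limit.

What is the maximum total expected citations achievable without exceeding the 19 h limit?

Ranking by ratio (expected citations/h): cryo-EM session 6.40, sequencing lane 5.12, confocal imaging 1.14.
A density-first pass picks 3×cryo-EM session — 96 at 15 h.
The 5 h tied up in cryo-EM session is better spent on sequencing lane — total rises to 105 (18 h).
The spare 1 h is too small for any remaining experiment, and no exchange beats 105.

105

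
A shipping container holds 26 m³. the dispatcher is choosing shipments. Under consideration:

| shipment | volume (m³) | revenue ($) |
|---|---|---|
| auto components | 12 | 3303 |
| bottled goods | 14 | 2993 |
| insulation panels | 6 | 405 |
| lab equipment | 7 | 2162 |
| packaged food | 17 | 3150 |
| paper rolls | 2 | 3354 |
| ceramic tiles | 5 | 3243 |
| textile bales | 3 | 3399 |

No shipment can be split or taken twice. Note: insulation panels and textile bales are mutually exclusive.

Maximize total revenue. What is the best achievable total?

13299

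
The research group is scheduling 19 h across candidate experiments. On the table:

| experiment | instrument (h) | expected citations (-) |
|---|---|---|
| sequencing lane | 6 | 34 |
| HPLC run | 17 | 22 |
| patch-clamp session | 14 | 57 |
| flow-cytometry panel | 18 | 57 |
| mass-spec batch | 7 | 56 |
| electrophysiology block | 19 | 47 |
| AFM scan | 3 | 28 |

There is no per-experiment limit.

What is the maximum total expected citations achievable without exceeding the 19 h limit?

168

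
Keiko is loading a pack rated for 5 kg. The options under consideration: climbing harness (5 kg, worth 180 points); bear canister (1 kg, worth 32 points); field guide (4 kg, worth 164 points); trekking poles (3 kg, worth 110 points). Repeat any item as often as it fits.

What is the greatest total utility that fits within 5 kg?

Best packing: bear canister + field guide — 5 kg, 196 total.
Nothing else within 5 kg beats 196.

196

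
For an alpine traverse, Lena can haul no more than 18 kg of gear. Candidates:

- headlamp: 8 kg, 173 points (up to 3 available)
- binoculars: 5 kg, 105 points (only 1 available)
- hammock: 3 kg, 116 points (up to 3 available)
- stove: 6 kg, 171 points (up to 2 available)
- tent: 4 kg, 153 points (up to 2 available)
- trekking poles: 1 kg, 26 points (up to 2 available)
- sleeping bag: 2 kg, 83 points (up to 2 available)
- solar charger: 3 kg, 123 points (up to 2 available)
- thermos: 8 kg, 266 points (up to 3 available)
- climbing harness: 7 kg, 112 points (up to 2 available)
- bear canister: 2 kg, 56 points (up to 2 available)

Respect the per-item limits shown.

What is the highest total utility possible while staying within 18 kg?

718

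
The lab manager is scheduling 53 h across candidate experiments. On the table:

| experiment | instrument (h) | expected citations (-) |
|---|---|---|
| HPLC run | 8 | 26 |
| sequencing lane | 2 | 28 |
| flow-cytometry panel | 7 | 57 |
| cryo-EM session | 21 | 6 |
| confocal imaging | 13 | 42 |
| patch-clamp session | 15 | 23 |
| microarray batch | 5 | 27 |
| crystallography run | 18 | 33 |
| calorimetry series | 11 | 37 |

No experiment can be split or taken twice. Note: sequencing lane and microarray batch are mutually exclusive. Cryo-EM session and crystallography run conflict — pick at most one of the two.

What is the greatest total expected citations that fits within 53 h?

197

Taking sequencing lane + flow-cytometry panel + confocal imaging + crystallography run + calorimetry series: 51 h used, 197 in expected citations.
Next best is HPLC run + sequencing lane + flow-cytometry panel + confocal imaging + calorimetry series at 190 (41 h) — short by 7.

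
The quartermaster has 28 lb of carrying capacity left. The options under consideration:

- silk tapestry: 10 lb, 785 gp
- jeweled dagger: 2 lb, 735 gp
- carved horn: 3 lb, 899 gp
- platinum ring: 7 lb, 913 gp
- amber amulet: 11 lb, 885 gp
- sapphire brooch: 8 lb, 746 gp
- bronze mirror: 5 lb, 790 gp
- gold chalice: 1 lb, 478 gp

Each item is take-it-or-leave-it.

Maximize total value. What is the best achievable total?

4600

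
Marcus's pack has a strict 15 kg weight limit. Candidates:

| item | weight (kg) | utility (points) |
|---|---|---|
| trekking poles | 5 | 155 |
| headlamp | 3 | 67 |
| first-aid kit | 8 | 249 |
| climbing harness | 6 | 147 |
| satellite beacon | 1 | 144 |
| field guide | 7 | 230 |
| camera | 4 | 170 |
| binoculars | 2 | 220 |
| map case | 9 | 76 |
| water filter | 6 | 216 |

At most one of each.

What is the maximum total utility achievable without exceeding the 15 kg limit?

783

Density check — satellite beacon 144.00, binoculars 110.00, camera 42.50, water filter 36.00 are the best per kg.
The ratio heuristic lands on satellite beacon + camera + binoculars + water filter (750) but leaves 2 kg idle.
Replace water filter with first-aid kit: the trade gains 33 net, giving 783 at 15 kg.
Nothing else within 15 kg beats 783.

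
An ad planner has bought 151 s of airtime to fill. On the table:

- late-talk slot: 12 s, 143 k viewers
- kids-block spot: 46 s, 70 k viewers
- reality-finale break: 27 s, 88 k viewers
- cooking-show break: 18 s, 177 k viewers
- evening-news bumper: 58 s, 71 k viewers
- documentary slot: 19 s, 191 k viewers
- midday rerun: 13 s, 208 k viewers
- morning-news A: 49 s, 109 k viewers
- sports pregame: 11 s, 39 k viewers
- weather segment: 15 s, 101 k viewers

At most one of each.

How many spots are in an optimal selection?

The maximum expected reach within 151 s is 978.
For example late-talk slot + kids-block spot + reality-finale break + cooking-show break + documentary slot + midday rerun + weather segment achieves it, using 150 s.
All optima have 7 spots.

7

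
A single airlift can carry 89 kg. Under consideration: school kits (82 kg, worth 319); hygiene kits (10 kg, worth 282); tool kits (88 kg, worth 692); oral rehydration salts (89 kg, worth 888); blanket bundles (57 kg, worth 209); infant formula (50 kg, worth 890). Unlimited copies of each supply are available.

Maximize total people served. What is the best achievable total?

2256

8×hygiene kits uses 80 of the 89 kg and totals 2256.
That's the maximum — no swap from here does better than 2256.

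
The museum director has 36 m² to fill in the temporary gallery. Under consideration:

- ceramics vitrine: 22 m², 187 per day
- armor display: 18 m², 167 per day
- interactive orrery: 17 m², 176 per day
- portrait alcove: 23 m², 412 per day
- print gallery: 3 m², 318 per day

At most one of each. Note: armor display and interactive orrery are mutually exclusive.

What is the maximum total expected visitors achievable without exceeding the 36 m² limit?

730

By expected visitors per m²: print gallery 106.00, portrait alcove 17.91, interactive orrery 10.35 lead.
Portrait alcove + print gallery uses 26 of the 36 m² and totals 730.
That's the maximum — no feasible swap from here does better than 730.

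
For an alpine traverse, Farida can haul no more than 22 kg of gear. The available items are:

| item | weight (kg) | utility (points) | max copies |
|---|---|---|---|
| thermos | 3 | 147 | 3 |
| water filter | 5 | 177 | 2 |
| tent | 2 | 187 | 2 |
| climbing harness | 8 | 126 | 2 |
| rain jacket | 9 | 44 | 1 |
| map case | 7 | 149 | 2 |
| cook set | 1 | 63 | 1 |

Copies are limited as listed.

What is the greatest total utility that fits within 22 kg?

A density-first pass picks 3×thermos + water filter + 2×tent + cook set — 1055 at 19 kg.
Replace thermos with water filter: the trade gains 30 net, giving 1085 at 21 kg.
The spare 1 kg is too small for any remaining item, and no exchange beats 1085.

1085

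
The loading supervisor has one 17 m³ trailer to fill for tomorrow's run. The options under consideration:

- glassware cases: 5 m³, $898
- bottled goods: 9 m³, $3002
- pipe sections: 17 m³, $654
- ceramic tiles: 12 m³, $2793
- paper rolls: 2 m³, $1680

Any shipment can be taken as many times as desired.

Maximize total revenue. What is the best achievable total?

8×paper rolls uses 16 of the 17 m³ and totals 13440.
The spare 1 m³ is too small for any remaining shipment, and no exchange beats 13440.

13440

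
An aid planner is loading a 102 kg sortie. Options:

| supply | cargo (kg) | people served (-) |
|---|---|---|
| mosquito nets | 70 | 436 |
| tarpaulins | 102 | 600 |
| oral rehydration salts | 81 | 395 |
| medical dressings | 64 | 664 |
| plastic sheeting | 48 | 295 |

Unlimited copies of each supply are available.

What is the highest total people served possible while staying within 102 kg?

Medical dressings uses 64 of the 102 kg and totals 664.
Nothing else within 102 kg beats 664.

664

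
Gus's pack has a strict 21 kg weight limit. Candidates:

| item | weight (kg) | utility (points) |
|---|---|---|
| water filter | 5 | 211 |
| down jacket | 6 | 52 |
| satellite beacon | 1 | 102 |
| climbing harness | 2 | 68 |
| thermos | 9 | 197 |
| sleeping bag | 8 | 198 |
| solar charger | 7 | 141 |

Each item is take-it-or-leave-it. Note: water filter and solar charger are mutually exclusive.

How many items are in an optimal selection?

4

The maximum utility within 21 kg is 579.
water filter + satellite beacon + climbing harness + sleeping bag hits 579 at 16 kg.
Any selection reaching 579 contains exactly 4 items.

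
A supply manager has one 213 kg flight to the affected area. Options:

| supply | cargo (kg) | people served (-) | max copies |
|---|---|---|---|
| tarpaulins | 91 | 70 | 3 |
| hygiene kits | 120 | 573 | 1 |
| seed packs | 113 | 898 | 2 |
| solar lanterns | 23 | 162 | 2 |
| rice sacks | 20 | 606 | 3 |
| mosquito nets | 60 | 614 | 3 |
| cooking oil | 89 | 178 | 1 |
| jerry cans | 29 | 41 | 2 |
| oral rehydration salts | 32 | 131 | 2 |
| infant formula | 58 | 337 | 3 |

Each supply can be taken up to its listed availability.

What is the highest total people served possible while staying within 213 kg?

3208

Best packing: solar lanterns + 3×rice sacks + 2×mosquito nets — 203 kg, 3208 total.
That's the maximum — no swap from here does better than 3208.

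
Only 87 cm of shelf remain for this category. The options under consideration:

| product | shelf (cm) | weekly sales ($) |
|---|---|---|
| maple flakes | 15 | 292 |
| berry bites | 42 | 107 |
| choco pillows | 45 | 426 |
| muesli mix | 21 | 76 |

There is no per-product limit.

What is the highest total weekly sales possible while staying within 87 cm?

By weekly sales per cm: maple flakes 19.47, choco pillows 9.47, muesli mix 3.62, berry bites 2.55 lead.
Best packing: 5×maple flakes — 75 cm, 1460 total.
Every other selection either busts 87 cm or fails to beat 1460.

1460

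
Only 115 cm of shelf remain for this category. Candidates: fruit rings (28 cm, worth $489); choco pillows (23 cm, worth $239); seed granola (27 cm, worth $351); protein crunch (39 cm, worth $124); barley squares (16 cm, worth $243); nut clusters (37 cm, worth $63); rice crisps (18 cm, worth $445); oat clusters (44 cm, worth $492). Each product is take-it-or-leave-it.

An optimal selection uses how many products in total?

The maximum weekly sales within 115 cm is 1767.
For example fruit rings + choco pillows + seed granola + barley squares + rice crisps achieves it, using 112 cm.
All optima have 5 products.

5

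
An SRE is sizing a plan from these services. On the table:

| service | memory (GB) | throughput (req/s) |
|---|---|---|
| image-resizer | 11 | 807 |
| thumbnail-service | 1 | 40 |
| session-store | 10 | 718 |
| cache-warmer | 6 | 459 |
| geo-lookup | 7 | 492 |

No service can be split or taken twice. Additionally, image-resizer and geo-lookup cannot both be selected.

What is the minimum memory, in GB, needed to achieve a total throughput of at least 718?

Minimise GB subject to total throughput ≥ 718.
session-store: 718 throughput at 10 GB.
No combination under 10 GB hits 718.

10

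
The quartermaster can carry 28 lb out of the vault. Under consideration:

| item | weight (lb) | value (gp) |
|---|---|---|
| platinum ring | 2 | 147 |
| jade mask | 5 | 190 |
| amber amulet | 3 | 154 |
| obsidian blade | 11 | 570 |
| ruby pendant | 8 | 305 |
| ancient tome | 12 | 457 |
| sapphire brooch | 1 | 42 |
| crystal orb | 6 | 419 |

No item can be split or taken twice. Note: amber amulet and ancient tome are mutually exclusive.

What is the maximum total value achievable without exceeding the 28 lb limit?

Best packing: platinum ring + jade mask + amber amulet + obsidian blade + sapphire brooch + crystal orb — 28 lb, 1522 total.
That's the maximum — no feasible swap from here does better than 1522.

1522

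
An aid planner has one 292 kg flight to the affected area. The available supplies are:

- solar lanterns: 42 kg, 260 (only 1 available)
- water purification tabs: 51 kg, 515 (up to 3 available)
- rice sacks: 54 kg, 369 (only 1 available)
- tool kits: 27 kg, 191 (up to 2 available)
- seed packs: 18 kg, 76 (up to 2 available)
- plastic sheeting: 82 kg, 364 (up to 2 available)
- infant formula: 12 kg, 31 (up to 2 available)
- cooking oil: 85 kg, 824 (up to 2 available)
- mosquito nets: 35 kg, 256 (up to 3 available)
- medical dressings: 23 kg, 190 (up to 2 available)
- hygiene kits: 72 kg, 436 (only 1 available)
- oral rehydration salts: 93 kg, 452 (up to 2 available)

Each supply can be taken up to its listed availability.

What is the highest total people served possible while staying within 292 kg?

Density check — water purification tabs 10.10, cooking oil 9.69, medical dressings 8.26, mosquito nets 7.31 are the best per kg.
The ratio heuristic lands on 3×water purification tabs + cooking oil + 2×medical dressings (2749) but leaves 8 kg idle.
The 97 kg tied up in water purification tabs and 2×medical dressings is better spent on seed packs + cooking oil — total rises to 2754 (290 kg).
Nothing else within 292 kg beats 2754.

2754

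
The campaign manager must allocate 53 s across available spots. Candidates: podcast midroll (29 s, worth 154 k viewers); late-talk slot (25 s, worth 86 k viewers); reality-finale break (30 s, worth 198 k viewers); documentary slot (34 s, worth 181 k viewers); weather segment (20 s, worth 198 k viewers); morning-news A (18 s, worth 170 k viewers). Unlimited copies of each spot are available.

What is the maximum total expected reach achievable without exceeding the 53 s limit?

396

Taking reality-finale break + weather segment: 50 s used, 396 in expected reach.
Nothing else within 53 s beats 396.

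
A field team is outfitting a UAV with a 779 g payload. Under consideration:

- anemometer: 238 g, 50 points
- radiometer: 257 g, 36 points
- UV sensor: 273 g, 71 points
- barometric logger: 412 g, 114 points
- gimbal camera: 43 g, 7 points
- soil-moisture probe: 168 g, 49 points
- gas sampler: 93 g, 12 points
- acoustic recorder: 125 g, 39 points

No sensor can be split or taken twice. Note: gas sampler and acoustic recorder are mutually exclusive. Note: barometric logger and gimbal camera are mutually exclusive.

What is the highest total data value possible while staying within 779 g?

203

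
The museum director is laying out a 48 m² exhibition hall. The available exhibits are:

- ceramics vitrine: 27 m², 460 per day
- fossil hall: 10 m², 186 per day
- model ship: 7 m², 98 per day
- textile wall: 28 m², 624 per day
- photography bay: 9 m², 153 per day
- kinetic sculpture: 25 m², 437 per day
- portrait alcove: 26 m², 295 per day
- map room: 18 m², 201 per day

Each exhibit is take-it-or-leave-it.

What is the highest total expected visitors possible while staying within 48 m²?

The ratio ordering already packs tightly: fossil hall + textile wall + photography bay, 47 m², 963.
Runner-up fossil hall + model ship + textile wall tops out at 908.

963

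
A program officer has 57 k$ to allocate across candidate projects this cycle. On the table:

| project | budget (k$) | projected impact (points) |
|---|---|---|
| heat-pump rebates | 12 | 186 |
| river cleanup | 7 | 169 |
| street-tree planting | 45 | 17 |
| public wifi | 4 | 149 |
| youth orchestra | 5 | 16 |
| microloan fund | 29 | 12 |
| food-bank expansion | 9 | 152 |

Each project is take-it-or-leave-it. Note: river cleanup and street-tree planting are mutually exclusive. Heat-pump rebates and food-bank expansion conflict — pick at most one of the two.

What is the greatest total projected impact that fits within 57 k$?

532

By projected impact per k$: public wifi 37.25, river cleanup 24.14, food-bank expansion 16.89 lead.
Heat-pump rebates + river cleanup + public wifi + youth orchestra + microloan fund uses 57 of the 57 k$ and totals 532.
Every other selection either busts 57 k$ or breaks a pairing rule or fails to beat 532.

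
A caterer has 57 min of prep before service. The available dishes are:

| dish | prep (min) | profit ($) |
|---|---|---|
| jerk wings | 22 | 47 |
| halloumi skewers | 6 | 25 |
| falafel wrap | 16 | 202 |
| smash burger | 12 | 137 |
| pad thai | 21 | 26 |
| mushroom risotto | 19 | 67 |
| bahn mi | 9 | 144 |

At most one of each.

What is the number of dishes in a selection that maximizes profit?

Optimal total is 550.
One optimal bundle: falafel wrap + smash burger + mushroom risotto + bahn mi (56 min).
Any selection reaching 550 contains exactly 4 dishes.

4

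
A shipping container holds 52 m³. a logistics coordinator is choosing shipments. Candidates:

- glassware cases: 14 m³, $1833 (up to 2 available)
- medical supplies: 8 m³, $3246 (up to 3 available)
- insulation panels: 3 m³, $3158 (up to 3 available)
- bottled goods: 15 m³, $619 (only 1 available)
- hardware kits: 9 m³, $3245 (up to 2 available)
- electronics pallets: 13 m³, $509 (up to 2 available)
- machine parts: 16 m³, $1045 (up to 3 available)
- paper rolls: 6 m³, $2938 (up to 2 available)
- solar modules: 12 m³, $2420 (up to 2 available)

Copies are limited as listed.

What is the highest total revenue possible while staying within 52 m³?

Greedy by ratio would take 3×medical supplies + 3×insulation panels + 2×paper rolls: 45 m³ used, total 25088.
Dropping 2×paper rolls frees 12 m³; slotting in 2×hardware kits (18 m³) lifts the total to 25702 at 51 m³.
Nothing else within 52 m³ beats 25702.

25702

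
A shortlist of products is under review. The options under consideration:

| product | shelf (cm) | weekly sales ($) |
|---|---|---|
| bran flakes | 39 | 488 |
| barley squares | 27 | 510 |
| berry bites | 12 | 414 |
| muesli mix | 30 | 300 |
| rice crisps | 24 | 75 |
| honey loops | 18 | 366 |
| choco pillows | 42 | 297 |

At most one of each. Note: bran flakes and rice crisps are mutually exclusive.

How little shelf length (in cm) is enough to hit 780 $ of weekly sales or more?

30

Look for the lowest-shelf combination reaching 780.
Taking berry bites + honey loops gives 780 (≥ 780) for 30 cm.
No combination under 30 cm hits 780.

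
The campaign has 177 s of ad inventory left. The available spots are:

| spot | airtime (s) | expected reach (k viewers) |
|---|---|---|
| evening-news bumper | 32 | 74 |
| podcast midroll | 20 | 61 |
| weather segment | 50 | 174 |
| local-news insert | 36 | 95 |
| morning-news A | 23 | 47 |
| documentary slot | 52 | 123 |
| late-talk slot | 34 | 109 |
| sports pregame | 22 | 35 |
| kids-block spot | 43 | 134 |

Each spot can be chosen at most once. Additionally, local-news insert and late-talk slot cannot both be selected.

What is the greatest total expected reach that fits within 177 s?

525

Podcast midroll + weather segment + morning-news A + late-talk slot + kids-block spot uses 170 of the 177 s and totals 525.
Runner-up podcast midroll + weather segment + late-talk slot + sports pregame + kids-block spot tops out at 513.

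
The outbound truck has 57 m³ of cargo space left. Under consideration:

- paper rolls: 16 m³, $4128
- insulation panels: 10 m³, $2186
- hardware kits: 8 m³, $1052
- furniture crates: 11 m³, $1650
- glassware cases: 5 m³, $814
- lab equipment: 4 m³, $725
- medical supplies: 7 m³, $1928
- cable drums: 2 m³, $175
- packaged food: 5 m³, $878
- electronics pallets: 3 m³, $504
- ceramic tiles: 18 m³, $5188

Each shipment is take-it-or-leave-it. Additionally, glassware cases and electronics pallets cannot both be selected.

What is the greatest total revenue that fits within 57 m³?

14330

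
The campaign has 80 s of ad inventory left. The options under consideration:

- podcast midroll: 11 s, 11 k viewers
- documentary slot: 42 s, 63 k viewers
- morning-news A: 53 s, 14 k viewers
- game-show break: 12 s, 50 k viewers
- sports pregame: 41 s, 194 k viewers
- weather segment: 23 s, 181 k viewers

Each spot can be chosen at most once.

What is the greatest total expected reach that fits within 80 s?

425

Game-show break + sports pregame + weather segment uses 76 of the 80 s and totals 425.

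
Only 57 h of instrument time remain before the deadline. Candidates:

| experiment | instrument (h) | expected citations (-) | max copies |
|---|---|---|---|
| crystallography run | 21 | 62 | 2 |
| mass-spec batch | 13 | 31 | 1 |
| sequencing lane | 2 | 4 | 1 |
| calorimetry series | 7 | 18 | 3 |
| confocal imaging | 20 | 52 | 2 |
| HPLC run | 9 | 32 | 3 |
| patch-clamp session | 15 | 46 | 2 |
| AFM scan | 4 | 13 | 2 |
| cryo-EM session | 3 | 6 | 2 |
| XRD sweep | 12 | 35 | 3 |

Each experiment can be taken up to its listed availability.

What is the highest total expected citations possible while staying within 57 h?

A density-first pass picks calorimetry series + 3×HPLC run + patch-clamp session + 2×AFM scan — 186 at 57 h.
Replace calorimetry series and 2×AFM scan with patch-clamp session: the trade gains 2 net, giving 188 at 57 h.
Nothing else within 57 h beats 188.

188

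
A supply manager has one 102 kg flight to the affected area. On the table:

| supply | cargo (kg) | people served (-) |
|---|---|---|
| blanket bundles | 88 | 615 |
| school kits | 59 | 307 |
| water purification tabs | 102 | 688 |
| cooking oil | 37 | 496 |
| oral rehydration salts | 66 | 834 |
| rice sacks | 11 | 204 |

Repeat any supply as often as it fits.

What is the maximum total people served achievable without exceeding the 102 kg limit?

1836

Ranking by ratio (people served/kg): rice sacks 18.55, cooking oil 13.41, oral rehydration salts 12.64, blanket bundles 6.99.
The ratio ordering already packs tightly: 9×rice sacks, 99 kg, 1836.
Every other selection either busts 102 kg or fails to beat 1836.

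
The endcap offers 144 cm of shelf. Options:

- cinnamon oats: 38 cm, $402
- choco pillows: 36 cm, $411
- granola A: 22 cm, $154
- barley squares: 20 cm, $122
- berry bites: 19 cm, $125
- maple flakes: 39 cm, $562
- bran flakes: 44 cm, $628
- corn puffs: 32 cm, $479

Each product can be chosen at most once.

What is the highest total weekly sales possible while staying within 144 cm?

1823

Ranking by ratio (weekly sales/cm): corn puffs 14.97, maple flakes 14.41, bran flakes 14.27, choco pillows 11.42.
The ratio ordering already packs tightly: granola A + maple flakes + bran flakes + corn puffs, 137 cm, 1823.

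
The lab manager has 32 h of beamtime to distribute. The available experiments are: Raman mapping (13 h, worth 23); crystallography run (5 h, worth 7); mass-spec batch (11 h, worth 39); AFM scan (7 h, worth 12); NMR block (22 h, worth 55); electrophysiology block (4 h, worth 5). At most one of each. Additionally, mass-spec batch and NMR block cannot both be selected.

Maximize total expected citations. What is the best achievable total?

74

Taking Raman mapping + mass-spec batch + AFM scan: 31 h used, 74 in expected citations.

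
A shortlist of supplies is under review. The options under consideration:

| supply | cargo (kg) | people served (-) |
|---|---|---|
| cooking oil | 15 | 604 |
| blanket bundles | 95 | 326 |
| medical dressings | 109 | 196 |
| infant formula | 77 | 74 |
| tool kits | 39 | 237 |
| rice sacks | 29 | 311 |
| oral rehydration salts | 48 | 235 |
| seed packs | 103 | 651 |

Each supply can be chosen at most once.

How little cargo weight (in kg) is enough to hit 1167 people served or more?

118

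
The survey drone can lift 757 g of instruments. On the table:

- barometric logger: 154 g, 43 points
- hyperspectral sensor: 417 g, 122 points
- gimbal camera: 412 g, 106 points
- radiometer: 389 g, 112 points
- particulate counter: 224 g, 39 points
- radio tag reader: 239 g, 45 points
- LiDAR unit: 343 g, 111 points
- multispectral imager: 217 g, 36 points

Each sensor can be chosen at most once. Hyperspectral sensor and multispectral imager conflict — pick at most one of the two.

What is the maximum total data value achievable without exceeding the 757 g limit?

Taking radiometer + LiDAR unit: 732 g used, 223 in data value.
Nothing else feasible within 757 g beats 223.

223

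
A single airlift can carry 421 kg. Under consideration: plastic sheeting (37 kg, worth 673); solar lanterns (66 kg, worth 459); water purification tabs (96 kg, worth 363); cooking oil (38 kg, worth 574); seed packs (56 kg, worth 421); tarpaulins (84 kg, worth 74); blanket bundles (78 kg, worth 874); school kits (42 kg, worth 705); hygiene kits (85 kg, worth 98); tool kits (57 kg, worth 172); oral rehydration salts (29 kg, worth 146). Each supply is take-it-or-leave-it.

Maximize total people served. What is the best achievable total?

The ratio heuristic lands on plastic sheeting + solar lanterns + cooking oil + seed packs + blanket bundles + school kits + tool kits + oral rehydration salts (4024) but leaves 18 kg idle.
Dropping tool kits and oral rehydration salts frees 86 kg; slotting in water purification tabs (96 kg) lifts the total to 4069 at 413 kg.

4069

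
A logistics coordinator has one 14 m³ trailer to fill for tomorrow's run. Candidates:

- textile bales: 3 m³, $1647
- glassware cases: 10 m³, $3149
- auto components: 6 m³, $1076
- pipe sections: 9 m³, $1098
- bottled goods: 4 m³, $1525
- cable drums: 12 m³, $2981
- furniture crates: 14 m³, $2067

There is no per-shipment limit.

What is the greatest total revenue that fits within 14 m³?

6588

Taking 4×textile bales: 12 m³ used, 6588 in revenue.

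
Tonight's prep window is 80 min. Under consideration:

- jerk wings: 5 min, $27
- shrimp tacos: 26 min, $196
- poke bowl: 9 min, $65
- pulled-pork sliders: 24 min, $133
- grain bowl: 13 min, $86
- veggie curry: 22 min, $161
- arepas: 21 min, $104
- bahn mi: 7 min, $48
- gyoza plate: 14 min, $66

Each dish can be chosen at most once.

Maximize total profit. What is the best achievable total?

556

The ratio ordering already packs tightly: shrimp tacos + poke bowl + grain bowl + veggie curry + bahn mi, 77 min, 556.
The spare 3 min is too small for any remaining dish, and no exchange beats 556.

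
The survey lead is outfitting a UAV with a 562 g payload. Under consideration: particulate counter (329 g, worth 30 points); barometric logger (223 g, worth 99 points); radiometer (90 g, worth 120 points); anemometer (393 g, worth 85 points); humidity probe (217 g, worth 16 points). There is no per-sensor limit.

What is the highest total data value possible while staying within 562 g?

720

By data value per g: radiometer 1.33, barometric logger 0.44, anemometer 0.22, particulate counter 0.09 lead.
6×radiometer uses 540 of the 562 g and totals 720.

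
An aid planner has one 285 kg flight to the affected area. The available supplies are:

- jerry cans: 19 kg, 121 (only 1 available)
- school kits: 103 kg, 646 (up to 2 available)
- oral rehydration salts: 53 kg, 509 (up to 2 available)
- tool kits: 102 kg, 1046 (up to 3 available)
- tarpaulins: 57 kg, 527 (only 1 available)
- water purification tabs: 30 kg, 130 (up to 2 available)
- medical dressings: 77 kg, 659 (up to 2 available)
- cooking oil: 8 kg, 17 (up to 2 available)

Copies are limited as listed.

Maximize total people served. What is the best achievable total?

2751

A density-first pass picks jerry cans + oral rehydration salts + 2×tool kits + cooking oil — 2739 at 284 kg.
Replace jerry cans and oral rehydration salts and cooking oil with medical dressings: the trade gains 12 net, giving 2751 at 281 kg.
Every other selection either busts 285 kg or exceeds an availability limit or fails to beat 2751.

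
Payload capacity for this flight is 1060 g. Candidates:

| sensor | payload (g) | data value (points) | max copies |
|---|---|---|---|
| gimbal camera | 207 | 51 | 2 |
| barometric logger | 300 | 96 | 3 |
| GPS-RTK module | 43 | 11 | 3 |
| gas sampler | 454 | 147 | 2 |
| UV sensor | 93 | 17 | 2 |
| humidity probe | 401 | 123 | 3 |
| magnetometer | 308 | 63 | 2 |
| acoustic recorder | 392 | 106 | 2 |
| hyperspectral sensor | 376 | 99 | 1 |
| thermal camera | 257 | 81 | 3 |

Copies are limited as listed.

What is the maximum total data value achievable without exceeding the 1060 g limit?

339

A density-first pass picks 3×GPS-RTK module + 2×gas sampler — 327 at 1037 g.
Replace 3×GPS-RTK module and gas sampler with 2×barometric logger: the trade gains 12 net, giving 339 at 1054 g.
Nothing else within 1060 g beats 339.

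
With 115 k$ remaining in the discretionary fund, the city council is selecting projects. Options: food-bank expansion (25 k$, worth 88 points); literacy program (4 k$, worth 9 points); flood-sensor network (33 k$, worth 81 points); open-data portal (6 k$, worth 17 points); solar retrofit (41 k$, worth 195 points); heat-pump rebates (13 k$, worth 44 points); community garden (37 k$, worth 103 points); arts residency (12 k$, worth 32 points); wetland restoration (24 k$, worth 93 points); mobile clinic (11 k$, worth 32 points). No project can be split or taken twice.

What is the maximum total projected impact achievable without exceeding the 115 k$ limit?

Best packing: food-bank expansion + solar retrofit + heat-pump rebates + arts residency + wetland restoration — 115 k$, 452 total.
An exhaustive check of the 1024 subsets confirms 452.

452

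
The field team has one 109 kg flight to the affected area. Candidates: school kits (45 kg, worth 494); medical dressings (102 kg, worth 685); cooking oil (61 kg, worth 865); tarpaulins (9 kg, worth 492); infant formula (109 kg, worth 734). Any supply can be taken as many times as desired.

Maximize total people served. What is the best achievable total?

Density check — tarpaulins 54.67, cooking oil 14.18, school kits 10.98 are the best per kg.
Taking 12×tarpaulins: 108 kg used, 5904 in people served.

5904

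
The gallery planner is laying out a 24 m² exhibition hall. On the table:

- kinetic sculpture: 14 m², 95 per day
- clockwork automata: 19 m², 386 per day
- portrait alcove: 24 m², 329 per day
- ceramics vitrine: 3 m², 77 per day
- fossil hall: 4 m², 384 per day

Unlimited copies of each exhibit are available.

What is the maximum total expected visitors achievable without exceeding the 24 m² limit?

2304

Ranking by ratio (expected visitors/m²): fossil hall 96.00, ceramics vitrine 25.67, clockwork automata 20.32, portrait alcove 13.71.
Best packing: 6×fossil hall — 24 m², 2304 total.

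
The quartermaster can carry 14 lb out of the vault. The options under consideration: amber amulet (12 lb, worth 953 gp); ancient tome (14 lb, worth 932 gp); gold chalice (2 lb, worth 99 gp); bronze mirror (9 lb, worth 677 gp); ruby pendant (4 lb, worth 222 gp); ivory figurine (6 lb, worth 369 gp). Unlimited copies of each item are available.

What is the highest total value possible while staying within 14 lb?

Ranking by ratio (value/lb): amber amulet 79.42, bronze mirror 75.22, ancient tome 66.57.
Best packing: amber amulet + gold chalice — 14 lb, 1052 total.
That's the maximum — no swap from here does better than 1052.

1052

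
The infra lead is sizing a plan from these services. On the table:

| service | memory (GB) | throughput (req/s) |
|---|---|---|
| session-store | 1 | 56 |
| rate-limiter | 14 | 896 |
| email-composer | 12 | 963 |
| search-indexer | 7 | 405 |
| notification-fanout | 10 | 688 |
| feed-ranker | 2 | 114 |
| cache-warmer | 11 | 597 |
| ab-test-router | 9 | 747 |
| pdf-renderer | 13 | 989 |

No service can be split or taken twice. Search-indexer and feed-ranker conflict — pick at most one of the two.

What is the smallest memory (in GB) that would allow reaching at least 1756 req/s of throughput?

Need the lightest bundle worth ≥ 1756.
session-store + email-composer + ab-test-router reaches 1766 using 22 GB.
Any bundle with less than 22 GB falls short of 1756.

22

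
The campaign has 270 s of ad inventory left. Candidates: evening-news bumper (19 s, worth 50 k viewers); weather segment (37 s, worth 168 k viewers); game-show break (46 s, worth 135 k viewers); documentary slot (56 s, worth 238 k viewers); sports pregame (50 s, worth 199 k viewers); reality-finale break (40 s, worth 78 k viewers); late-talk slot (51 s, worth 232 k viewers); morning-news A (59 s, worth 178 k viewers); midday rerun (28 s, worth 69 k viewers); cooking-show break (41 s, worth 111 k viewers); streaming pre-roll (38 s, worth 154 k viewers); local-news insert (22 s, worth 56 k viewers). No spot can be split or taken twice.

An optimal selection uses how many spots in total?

6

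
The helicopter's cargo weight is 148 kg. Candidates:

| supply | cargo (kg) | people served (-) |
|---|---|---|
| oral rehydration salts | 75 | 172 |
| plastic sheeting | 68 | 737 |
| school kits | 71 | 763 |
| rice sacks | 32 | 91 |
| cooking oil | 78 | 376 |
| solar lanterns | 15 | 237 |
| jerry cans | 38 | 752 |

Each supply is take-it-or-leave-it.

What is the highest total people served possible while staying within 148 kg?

Taking the top-ratio supplies first gives plastic sheeting + solar lanterns + jerry cans for 1726 (121 kg).
Dropping plastic sheeting frees 68 kg; slotting in school kits (71 kg) lifts the total to 1752 at 124 kg.
No other feasible combination exceeds 1752.

1752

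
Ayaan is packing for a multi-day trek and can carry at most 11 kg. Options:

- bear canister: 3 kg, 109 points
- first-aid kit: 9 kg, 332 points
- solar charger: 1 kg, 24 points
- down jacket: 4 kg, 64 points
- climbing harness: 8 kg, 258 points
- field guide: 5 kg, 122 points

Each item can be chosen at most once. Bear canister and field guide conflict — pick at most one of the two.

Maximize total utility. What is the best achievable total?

367

A density-first pass picks first-aid kit + solar charger — 356 at 10 kg.
Replace first-aid kit and solar charger with bear canister + climbing harness: the trade gains 11 net, giving 367 at 11 kg.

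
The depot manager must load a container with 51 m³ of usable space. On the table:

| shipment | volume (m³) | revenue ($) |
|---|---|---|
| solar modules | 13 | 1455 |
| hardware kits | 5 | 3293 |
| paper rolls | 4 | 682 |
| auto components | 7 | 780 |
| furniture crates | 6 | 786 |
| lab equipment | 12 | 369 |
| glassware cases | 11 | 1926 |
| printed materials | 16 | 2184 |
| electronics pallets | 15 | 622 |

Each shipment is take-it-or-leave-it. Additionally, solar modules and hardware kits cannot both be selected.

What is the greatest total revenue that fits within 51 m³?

9651

The ratio ordering already packs tightly: hardware kits + paper rolls + auto components + furniture crates + glassware cases + printed materials, 49 m³, 9651.
The spare 2 m³ is too small for any remaining shipment, and no feasible exchange beats 9651.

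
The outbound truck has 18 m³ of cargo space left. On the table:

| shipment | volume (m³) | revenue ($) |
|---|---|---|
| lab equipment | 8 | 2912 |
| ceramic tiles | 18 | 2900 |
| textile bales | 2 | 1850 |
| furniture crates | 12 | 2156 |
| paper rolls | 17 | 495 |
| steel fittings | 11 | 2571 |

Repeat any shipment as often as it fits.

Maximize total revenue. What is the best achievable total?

16650

Ranking by ratio (revenue/m³): textile bales 925.00, lab equipment 364.00, steel fittings 233.73, furniture crates 179.67.
Best packing: 9×textile bales — 18 m³, 16650 total.
Every other selection either busts 18 m³ or fails to beat 16650.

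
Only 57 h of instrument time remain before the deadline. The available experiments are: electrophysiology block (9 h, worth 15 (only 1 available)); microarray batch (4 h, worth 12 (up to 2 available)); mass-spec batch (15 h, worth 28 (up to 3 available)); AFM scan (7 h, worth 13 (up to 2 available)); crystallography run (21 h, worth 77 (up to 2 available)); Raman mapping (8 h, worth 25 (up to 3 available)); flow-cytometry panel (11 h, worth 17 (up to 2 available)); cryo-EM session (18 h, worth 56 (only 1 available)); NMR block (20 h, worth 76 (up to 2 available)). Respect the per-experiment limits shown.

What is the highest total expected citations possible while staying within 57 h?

203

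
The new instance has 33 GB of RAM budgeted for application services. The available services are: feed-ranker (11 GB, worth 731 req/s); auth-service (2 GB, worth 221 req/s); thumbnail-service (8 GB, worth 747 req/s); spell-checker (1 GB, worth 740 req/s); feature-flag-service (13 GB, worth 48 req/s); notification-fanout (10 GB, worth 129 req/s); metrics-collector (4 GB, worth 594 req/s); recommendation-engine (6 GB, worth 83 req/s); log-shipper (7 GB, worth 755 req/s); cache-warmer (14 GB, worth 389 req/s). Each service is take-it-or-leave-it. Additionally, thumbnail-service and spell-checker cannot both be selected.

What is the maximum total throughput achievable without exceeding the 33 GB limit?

By throughput per GB: spell-checker 740.00, metrics-collector 148.50, auth-service 110.50, log-shipper 107.86 lead.
Taking feed-ranker + auth-service + spell-checker + metrics-collector + recommendation-engine + log-shipper: 31 GB used, 3124 in throughput.
Next best is feed-ranker + auth-service + thumbnail-service + metrics-collector + log-shipper at 3048 (32 GB) — short by 76.

3124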